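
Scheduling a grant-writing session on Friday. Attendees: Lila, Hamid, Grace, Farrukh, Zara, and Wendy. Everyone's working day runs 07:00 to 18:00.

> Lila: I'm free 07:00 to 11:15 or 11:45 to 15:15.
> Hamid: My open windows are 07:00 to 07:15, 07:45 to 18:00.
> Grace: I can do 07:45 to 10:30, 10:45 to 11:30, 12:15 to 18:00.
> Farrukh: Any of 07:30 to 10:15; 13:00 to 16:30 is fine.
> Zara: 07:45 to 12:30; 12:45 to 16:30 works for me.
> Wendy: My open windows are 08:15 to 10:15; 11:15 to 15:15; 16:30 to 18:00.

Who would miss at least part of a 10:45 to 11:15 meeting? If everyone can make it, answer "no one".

Lila: free for 10:45-11:15. Hamid: free for 10:45-11:15. Grace: free for 10:45-11:15. Farrukh: not fully free for 10:45-11:15. Zara: free for 10:45-11:15. Wendy: not fully free for 10:45-11:15.

Farrukh, Wendy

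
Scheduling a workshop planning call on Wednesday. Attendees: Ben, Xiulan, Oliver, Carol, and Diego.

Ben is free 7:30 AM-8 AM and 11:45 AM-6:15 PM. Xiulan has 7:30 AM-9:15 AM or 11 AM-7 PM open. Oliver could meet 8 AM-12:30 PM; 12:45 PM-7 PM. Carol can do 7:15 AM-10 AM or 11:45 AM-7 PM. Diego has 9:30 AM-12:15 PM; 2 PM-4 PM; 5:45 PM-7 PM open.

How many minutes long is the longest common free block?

120

Ben ∩ Xiulan: 07:30-08:00, 11:45-18:15.
Ben ∩ Xiulan ∩ Oliver: 11:45-12:30, 12:45-18:15.
Ben ∩ Xiulan ∩ Oliver ∩ Carol: 11:45-12:30, 12:45-18:15.
Ben ∩ Xiulan ∩ Oliver ∩ Carol ∩ Diego: 11:45-12:15, 14:00-16:00, 17:45-18:15.
The longest is 14:00-16:00 at 120 minutes.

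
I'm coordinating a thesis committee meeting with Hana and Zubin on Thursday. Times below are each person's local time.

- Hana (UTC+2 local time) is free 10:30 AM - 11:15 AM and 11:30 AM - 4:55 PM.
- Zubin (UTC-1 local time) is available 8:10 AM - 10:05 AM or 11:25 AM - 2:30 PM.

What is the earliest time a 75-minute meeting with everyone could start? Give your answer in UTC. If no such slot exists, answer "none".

Hana in UTC: 08:30-09:15, 09:30-14:55 (subtract 2h to convert from UTC+2).
Zubin in UTC: 09:10-11:05, 12:25-15:30 (add 1h to convert from UTC-1).
Hana ∩ Zubin: 09:10-09:15, 09:30-11:05, 12:25-14:55.
Those are the intersection windows.
The first common window of at least 75 minutes is 09:30-11:05, so the earliest start is 09:30.

09:30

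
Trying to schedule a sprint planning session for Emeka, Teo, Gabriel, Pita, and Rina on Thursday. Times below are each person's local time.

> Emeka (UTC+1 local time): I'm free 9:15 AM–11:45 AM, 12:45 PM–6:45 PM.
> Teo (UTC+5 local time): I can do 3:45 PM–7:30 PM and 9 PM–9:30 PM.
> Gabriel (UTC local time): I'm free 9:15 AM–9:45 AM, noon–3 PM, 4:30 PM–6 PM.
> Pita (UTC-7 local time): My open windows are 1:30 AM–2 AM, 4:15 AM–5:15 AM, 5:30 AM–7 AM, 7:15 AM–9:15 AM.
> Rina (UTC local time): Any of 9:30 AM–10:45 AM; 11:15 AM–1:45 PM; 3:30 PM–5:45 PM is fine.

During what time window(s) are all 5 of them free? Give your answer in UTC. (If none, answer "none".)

12:00-12:15, 12:30-13:45

Emeka in UTC: 08:15-10:45, 11:45-17:45 (subtract 1h to convert from UTC+1).
Teo in UTC: 10:45-14:30, 16:00-16:30 (subtract 5h to convert from UTC+5).
Gabriel in UTC: 09:15-09:45, 12:00-15:00, 16:30-18:00.
Pita in UTC: 08:30-09:00, 11:15-12:15, 12:30-14:00, 14:15-16:15 (add 7h to convert from UTC-7).
Rina in UTC: 09:30-10:45, 11:15-13:45, 15:30-17:45.
Emeka ∩ Teo: 11:45-14:30, 16:00-16:30.
Emeka ∩ Teo ∩ Gabriel: 12:00-14:30.
Emeka ∩ Teo ∩ Gabriel ∩ Pita: 12:00-12:15, 12:30-14:00, 14:15-14:30.
Emeka ∩ Teo ∩ Gabriel ∩ Pita ∩ Rina: 12:00-12:15, 12:30-13:45.
Those are the intersection windows.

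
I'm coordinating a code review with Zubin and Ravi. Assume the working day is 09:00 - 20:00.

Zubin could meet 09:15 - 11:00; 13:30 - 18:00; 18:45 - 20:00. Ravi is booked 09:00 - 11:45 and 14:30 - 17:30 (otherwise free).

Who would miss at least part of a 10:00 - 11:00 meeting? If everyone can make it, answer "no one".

Ravi

Zubin free: 09:15-11:00, 13:30-18:00, 18:45-20:00.
Ravi free: 11:45-14:30, 17:30-20:00 (invert busy blocks within the working day).
Zubin: free for 10:00-11:00. Ravi: not fully free for 10:00-11:00.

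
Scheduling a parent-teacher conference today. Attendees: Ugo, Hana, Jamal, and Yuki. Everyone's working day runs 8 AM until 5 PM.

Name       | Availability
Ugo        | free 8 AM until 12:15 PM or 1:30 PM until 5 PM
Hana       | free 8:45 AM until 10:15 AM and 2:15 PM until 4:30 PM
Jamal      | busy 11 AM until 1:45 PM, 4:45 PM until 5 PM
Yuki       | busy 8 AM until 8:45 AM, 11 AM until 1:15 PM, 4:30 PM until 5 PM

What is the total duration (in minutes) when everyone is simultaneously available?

Ugo free: 08:00-12:15, 13:30-17:00.
Hana free: 08:45-10:15, 14:15-16:30.
Jamal free: 08:00-11:00, 13:45-16:45 (invert busy blocks within the working day).
Yuki free: 08:45-11:00, 13:15-16:30 (invert busy blocks within the working day).
Ugo ∩ Hana: 08:45-10:15, 14:15-16:30.
Ugo ∩ Hana ∩ Jamal: 08:45-10:15, 14:15-16:30.
Ugo ∩ Hana ∩ Jamal ∩ Yuki: 08:45-10:15, 14:15-16:30.
So the common availability across everyone is 08:45-10:15, 14:15-16:30.
Summing the common windows: 90 + 135 = 225 minutes.

225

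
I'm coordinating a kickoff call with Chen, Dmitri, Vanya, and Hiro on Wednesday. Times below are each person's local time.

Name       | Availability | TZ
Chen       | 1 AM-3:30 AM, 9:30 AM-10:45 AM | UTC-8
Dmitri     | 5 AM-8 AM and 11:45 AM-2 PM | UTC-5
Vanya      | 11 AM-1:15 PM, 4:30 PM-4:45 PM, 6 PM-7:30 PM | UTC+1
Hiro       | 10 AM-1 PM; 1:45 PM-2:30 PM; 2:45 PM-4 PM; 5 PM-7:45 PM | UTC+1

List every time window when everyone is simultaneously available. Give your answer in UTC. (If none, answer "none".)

10:00-11:30, 17:30-18:30

Chen in UTC: 09:00-11:30, 17:30-18:45 (add 8h to convert from UTC-8).
Dmitri in UTC: 10:00-13:00, 16:45-19:00 (add 5h to convert from UTC-5).
Vanya in UTC: 10:00-12:15, 15:30-15:45, 17:00-18:30 (subtract 1h to convert from UTC+1).
Hiro in UTC: 09:00-12:00, 12:45-13:30, 13:45-15:00, 16:00-18:45 (subtract 1h to convert from UTC+1).
Chen ∩ Dmitri: 10:00-11:30, 17:30-18:45.
Chen ∩ Dmitri ∩ Vanya: 10:00-11:30, 17:30-18:30.
Chen ∩ Dmitri ∩ Vanya ∩ Hiro: 10:00-11:30, 17:30-18:30.
Those are the intersection windows.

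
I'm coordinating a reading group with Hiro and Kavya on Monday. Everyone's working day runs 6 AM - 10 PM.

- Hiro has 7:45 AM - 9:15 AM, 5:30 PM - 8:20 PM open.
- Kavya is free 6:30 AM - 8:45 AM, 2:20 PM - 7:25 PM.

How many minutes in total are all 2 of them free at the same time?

175

Hiro ∩ Kavya: 07:45-08:45, 17:30-19:25.
So the common availability across everyone is 07:45-08:45, 17:30-19:25.
Summing the common windows: 60 + 115 = 175 minutes.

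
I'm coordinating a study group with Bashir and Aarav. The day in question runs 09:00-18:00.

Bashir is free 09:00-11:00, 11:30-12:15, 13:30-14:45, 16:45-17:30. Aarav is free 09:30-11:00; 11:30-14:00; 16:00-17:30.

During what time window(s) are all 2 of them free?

09:30-11:00, 11:30-12:15, 13:30-14:00, 16:45-17:30

Bashir ∩ Aarav: 09:30-11:00, 11:30-12:15, 13:30-14:00, 16:45-17:30.
Those are the intersection windows.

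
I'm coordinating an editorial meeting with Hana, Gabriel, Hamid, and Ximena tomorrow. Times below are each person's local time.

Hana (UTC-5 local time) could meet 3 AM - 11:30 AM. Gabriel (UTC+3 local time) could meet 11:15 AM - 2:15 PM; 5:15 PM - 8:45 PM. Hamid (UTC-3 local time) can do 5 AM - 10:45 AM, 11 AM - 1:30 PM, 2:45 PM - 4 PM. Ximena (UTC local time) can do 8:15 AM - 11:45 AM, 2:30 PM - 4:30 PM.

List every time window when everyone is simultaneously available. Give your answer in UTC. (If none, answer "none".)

08:15-11:15, 14:30-16:30

Hana in UTC: 08:00-16:30 (add 5h to convert from UTC-5).
Gabriel in UTC: 08:15-11:15, 14:15-17:45 (subtract 3h to convert from UTC+3).
Hamid in UTC: 08:00-13:45, 14:00-16:30, 17:45-19:00 (add 3h to convert from UTC-3).
Ximena in UTC: 08:15-11:45, 14:30-16:30.
Hana ∩ Gabriel: 08:15-11:15, 14:15-16:30.
Hana ∩ Gabriel ∩ Hamid: 08:15-11:15, 14:15-16:30.
Hana ∩ Gabriel ∩ Hamid ∩ Ximena: 08:15-11:15, 14:30-16:30.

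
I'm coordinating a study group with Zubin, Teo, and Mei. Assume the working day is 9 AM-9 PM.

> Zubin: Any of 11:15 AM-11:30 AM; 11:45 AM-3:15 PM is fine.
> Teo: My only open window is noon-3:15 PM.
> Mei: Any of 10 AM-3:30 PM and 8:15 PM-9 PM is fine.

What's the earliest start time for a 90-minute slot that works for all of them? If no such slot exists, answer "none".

Zubin ∩ Teo: 12:00-15:15.
Zubin ∩ Teo ∩ Mei: 12:00-15:15.
The first common window of at least 90 minutes is 12:00-15:15, so the earliest start is 12:00.

12:00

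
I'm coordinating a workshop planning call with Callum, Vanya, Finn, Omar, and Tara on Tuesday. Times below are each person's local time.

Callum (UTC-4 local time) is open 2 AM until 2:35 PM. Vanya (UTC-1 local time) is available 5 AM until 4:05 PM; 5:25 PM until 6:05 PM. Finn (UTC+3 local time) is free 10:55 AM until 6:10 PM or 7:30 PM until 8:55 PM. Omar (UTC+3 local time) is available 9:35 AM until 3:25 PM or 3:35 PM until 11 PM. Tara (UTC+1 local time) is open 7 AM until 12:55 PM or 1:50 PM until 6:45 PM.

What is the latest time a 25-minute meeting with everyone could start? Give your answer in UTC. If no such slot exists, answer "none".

Callum in UTC: 06:00-18:35 (add 4h to convert from UTC-4).
Vanya in UTC: 06:00-17:05, 18:25-19:05 (add 1h to convert from UTC-1).
Finn in UTC: 07:55-15:10, 16:30-17:55 (subtract 3h to convert from UTC+3).
Omar in UTC: 06:35-12:25, 12:35-20:00 (subtract 3h to convert from UTC+3).
Tara in UTC: 06:00-11:55, 12:50-17:45 (subtract 1h to convert from UTC+1).
Callum ∩ Vanya: 06:00-17:05, 18:25-18:35.
Callum ∩ Vanya ∩ Finn: 07:55-15:10, 16:30-17:05.
Callum ∩ Vanya ∩ Finn ∩ Omar: 07:55-12:25, 12:35-15:10, 16:30-17:05.
Callum ∩ Vanya ∩ Finn ∩ Omar ∩ Tara: 07:55-11:55, 12:50-15:10, 16:30-17:05.
The last common window of at least 25 minutes is 16:30-17:05; a 25-minute meeting can start as late as 16:40 and still end by 17:05.

16:40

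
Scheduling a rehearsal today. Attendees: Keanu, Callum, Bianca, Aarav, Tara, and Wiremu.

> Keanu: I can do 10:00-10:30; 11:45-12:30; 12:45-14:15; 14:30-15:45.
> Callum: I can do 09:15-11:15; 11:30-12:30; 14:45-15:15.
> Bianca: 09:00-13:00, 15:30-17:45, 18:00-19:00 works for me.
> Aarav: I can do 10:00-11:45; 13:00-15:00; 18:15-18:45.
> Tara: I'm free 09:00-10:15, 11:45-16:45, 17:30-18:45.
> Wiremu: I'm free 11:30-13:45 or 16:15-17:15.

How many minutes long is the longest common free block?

Keanu ∩ Callum: 10:00-10:30, 11:45-12:30, 14:45-15:15.
Keanu ∩ Callum ∩ Bianca: 10:00-10:30, 11:45-12:30.
Keanu ∩ Callum ∩ Bianca ∩ Aarav: 10:00-10:30.
Keanu ∩ Callum ∩ Bianca ∩ Aarav ∩ Tara: 10:00-10:15.
Keanu ∩ Callum ∩ Bianca ∩ Aarav ∩ Tara ∩ Wiremu: ∅.
There is no time when everyone is free.
No common window exists, so the longest block is 0 minutes.

0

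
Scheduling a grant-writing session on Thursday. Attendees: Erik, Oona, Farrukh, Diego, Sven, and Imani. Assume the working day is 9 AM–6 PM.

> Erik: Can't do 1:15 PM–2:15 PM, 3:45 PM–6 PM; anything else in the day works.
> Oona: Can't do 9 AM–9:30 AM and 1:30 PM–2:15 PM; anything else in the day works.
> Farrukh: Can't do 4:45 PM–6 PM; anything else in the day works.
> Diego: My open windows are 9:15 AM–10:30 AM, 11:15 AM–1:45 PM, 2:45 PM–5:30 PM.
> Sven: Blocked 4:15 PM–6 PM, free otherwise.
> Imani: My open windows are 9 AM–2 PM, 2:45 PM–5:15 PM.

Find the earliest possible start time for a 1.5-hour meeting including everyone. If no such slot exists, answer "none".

11:15

Erik free: 09:00-13:15, 14:15-15:45 (invert busy blocks within the working day).
Oona free: 09:30-13:30, 14:15-18:00 (invert busy blocks within the working day).
Farrukh free: 09:00-16:45 (invert busy blocks within the working day).
Diego free: 09:15-10:30, 11:15-13:45, 14:45-17:30.
Sven free: 09:00-16:15 (invert busy blocks within the working day).
Imani free: 09:00-14:00, 14:45-17:15.
Erik ∩ Oona: 09:30-13:15, 14:15-15:45.
Erik ∩ Oona ∩ Farrukh: 09:30-13:15, 14:15-15:45.
Erik ∩ Oona ∩ Farrukh ∩ Diego: 09:30-10:30, 11:15-13:15, 14:45-15:45.
Erik ∩ Oona ∩ Farrukh ∩ Diego ∩ Sven: 09:30-10:30, 11:15-13:15, 14:45-15:45.
Erik ∩ Oona ∩ Farrukh ∩ Diego ∩ Sven ∩ Imani: 09:30-10:30, 11:15-13:15, 14:45-15:45.
Those are the intersection windows.
The first common window of at least 90 minutes is 11:15-13:15, so the earliest start is 11:15.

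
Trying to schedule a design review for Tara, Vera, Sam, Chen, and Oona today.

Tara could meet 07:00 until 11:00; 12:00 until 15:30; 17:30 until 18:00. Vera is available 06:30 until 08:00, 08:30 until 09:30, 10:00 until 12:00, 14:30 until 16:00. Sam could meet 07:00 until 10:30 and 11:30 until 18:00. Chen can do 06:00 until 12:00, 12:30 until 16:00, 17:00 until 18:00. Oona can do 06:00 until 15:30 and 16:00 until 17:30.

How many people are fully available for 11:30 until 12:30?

Sam and Oona can make the full 11:30-12:30 slot — that's 2.

2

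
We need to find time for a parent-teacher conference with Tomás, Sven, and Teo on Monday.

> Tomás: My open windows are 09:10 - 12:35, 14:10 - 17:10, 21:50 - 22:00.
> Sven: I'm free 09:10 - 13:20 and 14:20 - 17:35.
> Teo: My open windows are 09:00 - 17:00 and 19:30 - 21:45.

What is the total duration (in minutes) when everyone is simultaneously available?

365

Tomás ∩ Sven: 09:10-12:35, 14:20-17:10.
Tomás ∩ Sven ∩ Teo: 09:10-12:35, 14:20-17:00.
So the common availability across everyone is 09:10-12:35, 14:20-17:00.
Summing the common windows: 205 + 160 = 365 minutes.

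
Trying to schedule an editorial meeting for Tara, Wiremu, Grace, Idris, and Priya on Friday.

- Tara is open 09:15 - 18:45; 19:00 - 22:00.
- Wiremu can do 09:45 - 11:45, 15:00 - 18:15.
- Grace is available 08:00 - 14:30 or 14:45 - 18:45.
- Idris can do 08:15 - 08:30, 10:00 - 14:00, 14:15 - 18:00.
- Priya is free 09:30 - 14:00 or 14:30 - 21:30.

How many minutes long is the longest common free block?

Tara ∩ Wiremu: 09:45-11:45, 15:00-18:15.
Tara ∩ Wiremu ∩ Grace: 09:45-11:45, 15:00-18:15.
Tara ∩ Wiremu ∩ Grace ∩ Idris: 10:00-11:45, 15:00-18:00.
Tara ∩ Wiremu ∩ Grace ∩ Idris ∩ Priya: 10:00-11:45, 15:00-18:00.
The longest is 15:00-18:00 at 180 minutes.

180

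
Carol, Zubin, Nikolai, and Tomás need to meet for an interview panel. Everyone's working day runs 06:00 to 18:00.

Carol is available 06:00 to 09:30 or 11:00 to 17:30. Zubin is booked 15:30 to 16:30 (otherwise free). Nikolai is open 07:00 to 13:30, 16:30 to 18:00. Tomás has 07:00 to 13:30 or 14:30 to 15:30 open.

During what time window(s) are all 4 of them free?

07:00-09:30, 11:00-13:30

Carol free: 06:00-09:30, 11:00-17:30.
Zubin free: 06:00-15:30, 16:30-18:00 (invert busy blocks within the working day).
Nikolai free: 07:00-13:30, 16:30-18:00.
Tomás free: 07:00-13:30, 14:30-15:30.
Carol ∩ Zubin: 06:00-09:30, 11:00-15:30, 16:30-17:30.
Carol ∩ Zubin ∩ Nikolai: 07:00-09:30, 11:00-13:30, 16:30-17:30.
Carol ∩ Zubin ∩ Nikolai ∩ Tomás: 07:00-09:30, 11:00-13:30.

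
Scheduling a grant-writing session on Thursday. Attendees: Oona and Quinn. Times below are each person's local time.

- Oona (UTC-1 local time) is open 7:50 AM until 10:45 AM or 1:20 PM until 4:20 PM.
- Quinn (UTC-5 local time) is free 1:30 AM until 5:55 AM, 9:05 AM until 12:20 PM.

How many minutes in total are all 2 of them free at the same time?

Oona in UTC: 08:50-11:45, 14:20-17:20 (add 1h to convert from UTC-1).
Quinn in UTC: 06:30-10:55, 14:05-17:20 (add 5h to convert from UTC-5).
Oona ∩ Quinn: 08:50-10:55, 14:20-17:20.
So the common availability across everyone is 08:50-10:55, 14:20-17:20.
Summing the common windows: 125 + 180 = 305 minutes.

305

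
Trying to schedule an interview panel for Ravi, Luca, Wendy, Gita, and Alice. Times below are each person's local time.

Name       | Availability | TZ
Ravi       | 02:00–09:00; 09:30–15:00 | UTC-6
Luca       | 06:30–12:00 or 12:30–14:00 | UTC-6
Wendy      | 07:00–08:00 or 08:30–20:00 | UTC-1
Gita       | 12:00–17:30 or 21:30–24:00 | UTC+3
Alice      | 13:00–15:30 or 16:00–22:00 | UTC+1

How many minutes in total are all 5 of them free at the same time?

210

Ravi in UTC: 08:00-15:00, 15:30-21:00 (add 6h to convert from UTC-6).
Luca in UTC: 12:30-18:00, 18:30-20:00 (add 6h to convert from UTC-6).
Wendy in UTC: 08:00-09:00, 09:30-21:00 (add 1h to convert from UTC-1).
Gita in UTC: 09:00-14:30, 18:30-21:00 (subtract 3h to convert from UTC+3).
Alice in UTC: 12:00-14:30, 15:00-21:00 (subtract 1h to convert from UTC+1).
Ravi ∩ Luca: 12:30-15:00, 15:30-18:00, 18:30-20:00.
Ravi ∩ Luca ∩ Wendy: 12:30-15:00, 15:30-18:00, 18:30-20:00.
Ravi ∩ Luca ∩ Wendy ∩ Gita: 12:30-14:30, 18:30-20:00.
Ravi ∩ Luca ∩ Wendy ∩ Gita ∩ Alice: 12:30-14:30, 18:30-20:00.
Summing the common windows: 120 + 90 = 210 minutes.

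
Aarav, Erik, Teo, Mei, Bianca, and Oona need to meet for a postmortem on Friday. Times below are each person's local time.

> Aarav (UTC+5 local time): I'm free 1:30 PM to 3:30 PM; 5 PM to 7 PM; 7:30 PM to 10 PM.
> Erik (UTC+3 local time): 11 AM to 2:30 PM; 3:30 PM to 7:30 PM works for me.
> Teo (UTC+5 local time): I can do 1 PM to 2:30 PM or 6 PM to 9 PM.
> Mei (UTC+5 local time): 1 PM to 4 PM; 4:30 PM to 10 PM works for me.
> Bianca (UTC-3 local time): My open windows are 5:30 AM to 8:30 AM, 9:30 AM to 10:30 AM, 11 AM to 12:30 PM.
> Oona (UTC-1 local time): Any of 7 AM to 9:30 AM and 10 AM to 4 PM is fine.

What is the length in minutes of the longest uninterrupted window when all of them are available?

Aarav in UTC: 08:30-10:30, 12:00-14:00, 14:30-17:00 (subtract 5h to convert from UTC+5).
Erik in UTC: 08:00-11:30, 12:30-16:30 (subtract 3h to convert from UTC+3).
Teo in UTC: 08:00-09:30, 13:00-16:00 (subtract 5h to convert from UTC+5).
Mei in UTC: 08:00-11:00, 11:30-17:00 (subtract 5h to convert from UTC+5).
Bianca in UTC: 08:30-11:30, 12:30-13:30, 14:00-15:30 (add 3h to convert from UTC-3).
Oona in UTC: 08:00-10:30, 11:00-17:00 (add 1h to convert from UTC-1).
Aarav ∩ Erik: 08:30-10:30, 12:30-14:00, 14:30-16:30.
Aarav ∩ Erik ∩ Teo: 08:30-09:30, 13:00-14:00, 14:30-16:00.
Aarav ∩ Erik ∩ Teo ∩ Mei: 08:30-09:30, 13:00-14:00, 14:30-16:00.
Aarav ∩ Erik ∩ Teo ∩ Mei ∩ Bianca: 08:30-09:30, 13:00-13:30, 14:30-15:30.
Aarav ∩ Erik ∩ Teo ∩ Mei ∩ Bianca ∩ Oona: 08:30-09:30, 13:00-13:30, 14:30-15:30.
The longest is 08:30-09:30 at 60 minutes.

60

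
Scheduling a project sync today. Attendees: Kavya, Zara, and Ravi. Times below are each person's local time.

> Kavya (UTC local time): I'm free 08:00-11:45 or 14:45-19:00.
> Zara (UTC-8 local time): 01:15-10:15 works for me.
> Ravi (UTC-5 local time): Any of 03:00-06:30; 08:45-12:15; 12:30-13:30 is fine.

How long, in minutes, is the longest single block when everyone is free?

Kavya in UTC: 08:00-11:45, 14:45-19:00.
Zara in UTC: 09:15-18:15 (add 8h to convert from UTC-8).
Ravi in UTC: 08:00-11:30, 13:45-17:15, 17:30-18:30 (add 5h to convert from UTC-5).
Kavya ∩ Zara: 09:15-11:45, 14:45-18:15.
Kavya ∩ Zara ∩ Ravi: 09:15-11:30, 14:45-17:15, 17:30-18:15.
The longest is 14:45-17:15 at 150 minutes.

150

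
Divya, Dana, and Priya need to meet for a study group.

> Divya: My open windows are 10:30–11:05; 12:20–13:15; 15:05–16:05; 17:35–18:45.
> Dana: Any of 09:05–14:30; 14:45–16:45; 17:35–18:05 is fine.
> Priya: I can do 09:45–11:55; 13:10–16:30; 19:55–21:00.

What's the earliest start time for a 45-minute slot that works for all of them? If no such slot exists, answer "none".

15:05

Divya ∩ Dana: 10:30-11:05, 12:20-13:15, 15:05-16:05, 17:35-18:05.
Divya ∩ Dana ∩ Priya: 10:30-11:05, 13:10-13:15, 15:05-16:05.
The first common window of at least 45 minutes is 15:05-16:05, so the earliest start is 15:05.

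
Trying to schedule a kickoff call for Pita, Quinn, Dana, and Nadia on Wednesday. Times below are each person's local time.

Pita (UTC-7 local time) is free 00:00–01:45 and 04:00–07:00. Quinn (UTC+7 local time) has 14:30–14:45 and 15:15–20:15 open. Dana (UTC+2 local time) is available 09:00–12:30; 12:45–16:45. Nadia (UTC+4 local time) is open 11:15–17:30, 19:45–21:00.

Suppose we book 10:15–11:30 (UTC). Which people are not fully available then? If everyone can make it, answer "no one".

Pita in UTC: 07:00-08:45, 11:00-14:00 (add 7h to convert from UTC-7).
Quinn in UTC: 07:30-07:45, 08:15-13:15 (subtract 7h to convert from UTC+7).
Dana in UTC: 07:00-10:30, 10:45-14:45 (subtract 2h to convert from UTC+2).
Nadia in UTC: 07:15-13:30, 15:45-17:00 (subtract 4h to convert from UTC+4).
Pita: not fully free for 10:15-11:30. Quinn: free for 10:15-11:30. Dana: not fully free for 10:15-11:30. Nadia: free for 10:15-11:30.

Dana, Pita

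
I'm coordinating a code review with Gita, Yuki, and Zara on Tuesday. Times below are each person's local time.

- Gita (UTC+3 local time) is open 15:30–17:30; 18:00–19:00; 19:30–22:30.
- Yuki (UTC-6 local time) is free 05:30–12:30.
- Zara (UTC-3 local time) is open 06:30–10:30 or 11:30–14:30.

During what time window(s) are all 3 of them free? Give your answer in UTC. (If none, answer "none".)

12:30-13:30, 15:00-16:00, 16:30-17:30

Gita in UTC: 12:30-14:30, 15:00-16:00, 16:30-19:30 (subtract 3h to convert from UTC+3).
Yuki in UTC: 11:30-18:30 (add 6h to convert from UTC-6).
Zara in UTC: 09:30-13:30, 14:30-17:30 (add 3h to convert from UTC-3).
Gita ∩ Yuki: 12:30-14:30, 15:00-16:00, 16:30-18:30.
Gita ∩ Yuki ∩ Zara: 12:30-13:30, 15:00-16:00, 16:30-17:30.
Those are the intersection windows.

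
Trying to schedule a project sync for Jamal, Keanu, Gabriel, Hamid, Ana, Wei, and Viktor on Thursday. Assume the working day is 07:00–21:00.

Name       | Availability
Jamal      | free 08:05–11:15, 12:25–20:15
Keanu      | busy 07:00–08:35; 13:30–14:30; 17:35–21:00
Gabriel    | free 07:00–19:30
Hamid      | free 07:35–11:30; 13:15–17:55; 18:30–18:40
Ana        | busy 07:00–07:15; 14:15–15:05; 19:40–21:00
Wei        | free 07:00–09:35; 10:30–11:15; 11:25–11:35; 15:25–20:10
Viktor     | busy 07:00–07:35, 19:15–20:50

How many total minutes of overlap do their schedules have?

235

Jamal free: 08:05-11:15, 12:25-20:15.
Keanu free: 08:35-13:30, 14:30-17:35 (invert busy blocks within the working day).
Gabriel free: 07:00-19:30.
Hamid free: 07:35-11:30, 13:15-17:55, 18:30-18:40.
Ana free: 07:15-14:15, 15:05-19:40 (invert busy blocks within the working day).
Wei free: 07:00-09:35, 10:30-11:15, 11:25-11:35, 15:25-20:10.
Viktor free: 07:35-19:15, 20:50-21:00 (invert busy blocks within the working day).
Jamal ∩ Keanu: 08:35-11:15, 12:25-13:30, 14:30-17:35.
Jamal ∩ Keanu ∩ Gabriel: 08:35-11:15, 12:25-13:30, 14:30-17:35.
Jamal ∩ Keanu ∩ Gabriel ∩ Hamid: 08:35-11:15, 13:15-13:30, 14:30-17:35.
Jamal ∩ Keanu ∩ Gabriel ∩ Hamid ∩ Ana: 08:35-11:15, 13:15-13:30, 15:05-17:35.
Jamal ∩ Keanu ∩ Gabriel ∩ Hamid ∩ Ana ∩ Wei: 08:35-09:35, 10:30-11:15, 15:25-17:35.
Jamal ∩ Keanu ∩ Gabriel ∩ Hamid ∩ Ana ∩ Wei ∩ Viktor: 08:35-09:35, 10:30-11:15, 15:25-17:35.
Summing the common windows: 60 + 45 + 130 = 235 minutes.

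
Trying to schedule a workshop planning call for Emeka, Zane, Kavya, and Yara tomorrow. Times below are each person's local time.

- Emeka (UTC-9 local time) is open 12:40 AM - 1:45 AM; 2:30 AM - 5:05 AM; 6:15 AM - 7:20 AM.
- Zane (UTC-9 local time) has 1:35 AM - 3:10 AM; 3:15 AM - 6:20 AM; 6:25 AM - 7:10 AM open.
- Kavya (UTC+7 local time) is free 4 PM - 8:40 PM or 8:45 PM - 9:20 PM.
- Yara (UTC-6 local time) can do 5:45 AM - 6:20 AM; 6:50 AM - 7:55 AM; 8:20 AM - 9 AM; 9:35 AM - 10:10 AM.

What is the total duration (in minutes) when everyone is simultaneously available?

Emeka in UTC: 09:40-10:45, 11:30-14:05, 15:15-16:20 (add 9h to convert from UTC-9).
Zane in UTC: 10:35-12:10, 12:15-15:20, 15:25-16:10 (add 9h to convert from UTC-9).
Kavya in UTC: 09:00-13:40, 13:45-14:20 (subtract 7h to convert from UTC+7).
Yara in UTC: 11:45-12:20, 12:50-13:55, 14:20-15:00, 15:35-16:10 (add 6h to convert from UTC-6).
Emeka ∩ Zane: 10:35-10:45, 11:30-12:10, 12:15-14:05, 15:15-15:20, 15:25-16:10.
Emeka ∩ Zane ∩ Kavya: 10:35-10:45, 11:30-12:10, 12:15-13:40, 13:45-14:05.
Emeka ∩ Zane ∩ Kavya ∩ Yara: 11:45-12:10, 12:15-12:20, 12:50-13:40, 13:45-13:55.
Summing the common windows: 25 + 5 + 50 + 10 = 90 minutes.

90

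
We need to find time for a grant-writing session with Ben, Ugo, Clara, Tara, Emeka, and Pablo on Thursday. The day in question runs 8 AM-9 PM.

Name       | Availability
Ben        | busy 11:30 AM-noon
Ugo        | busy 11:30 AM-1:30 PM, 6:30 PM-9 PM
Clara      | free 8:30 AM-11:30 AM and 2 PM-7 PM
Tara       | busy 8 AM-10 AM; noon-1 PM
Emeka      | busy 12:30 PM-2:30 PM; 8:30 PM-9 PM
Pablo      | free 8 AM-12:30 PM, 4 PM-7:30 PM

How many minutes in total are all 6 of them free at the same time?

Ben free: 08:00-11:30, 12:00-21:00 (invert busy blocks within the working day).
Ugo free: 08:00-11:30, 13:30-18:30 (invert busy blocks within the working day).
Clara free: 08:30-11:30, 14:00-19:00.
Tara free: 10:00-12:00, 13:00-21:00 (invert busy blocks within the working day).
Emeka free: 08:00-12:30, 14:30-20:30 (invert busy blocks within the working day).
Pablo free: 08:00-12:30, 16:00-19:30.
Ben ∩ Ugo: 08:00-11:30, 13:30-18:30.
Ben ∩ Ugo ∩ Clara: 08:30-11:30, 14:00-18:30.
Ben ∩ Ugo ∩ Clara ∩ Tara: 10:00-11:30, 14:00-18:30.
Ben ∩ Ugo ∩ Clara ∩ Tara ∩ Emeka: 10:00-11:30, 14:30-18:30.
Ben ∩ Ugo ∩ Clara ∩ Tara ∩ Emeka ∩ Pablo: 10:00-11:30, 16:00-18:30.
Those are the intersection windows.
Summing the common windows: 90 + 150 = 240 minutes.

240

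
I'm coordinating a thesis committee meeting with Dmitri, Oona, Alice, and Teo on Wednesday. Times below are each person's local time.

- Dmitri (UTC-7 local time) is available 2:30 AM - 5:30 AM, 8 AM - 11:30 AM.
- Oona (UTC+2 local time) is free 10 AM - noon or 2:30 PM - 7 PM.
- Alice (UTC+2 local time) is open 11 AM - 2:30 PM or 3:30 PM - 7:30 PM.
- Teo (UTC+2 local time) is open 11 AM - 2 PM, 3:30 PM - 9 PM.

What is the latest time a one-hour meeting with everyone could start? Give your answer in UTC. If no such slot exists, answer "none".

16:00

Dmitri in UTC: 09:30-12:30, 15:00-18:30 (add 7h to convert from UTC-7).
Oona in UTC: 08:00-10:00, 12:30-17:00 (subtract 2h to convert from UTC+2).
Alice in UTC: 09:00-12:30, 13:30-17:30 (subtract 2h to convert from UTC+2).
Teo in UTC: 09:00-12:00, 13:30-19:00 (subtract 2h to convert from UTC+2).
Dmitri ∩ Oona: 09:30-10:00, 15:00-17:00.
Dmitri ∩ Oona ∩ Alice: 09:30-10:00, 15:00-17:00.
Dmitri ∩ Oona ∩ Alice ∩ Teo: 09:30-10:00, 15:00-17:00.
So the common availability across everyone is 09:30-10:00, 15:00-17:00.
The last common window of at least 60 minutes is 15:00-17:00; a 60-minute meeting can start as late as 16:00 and still end by 17:00.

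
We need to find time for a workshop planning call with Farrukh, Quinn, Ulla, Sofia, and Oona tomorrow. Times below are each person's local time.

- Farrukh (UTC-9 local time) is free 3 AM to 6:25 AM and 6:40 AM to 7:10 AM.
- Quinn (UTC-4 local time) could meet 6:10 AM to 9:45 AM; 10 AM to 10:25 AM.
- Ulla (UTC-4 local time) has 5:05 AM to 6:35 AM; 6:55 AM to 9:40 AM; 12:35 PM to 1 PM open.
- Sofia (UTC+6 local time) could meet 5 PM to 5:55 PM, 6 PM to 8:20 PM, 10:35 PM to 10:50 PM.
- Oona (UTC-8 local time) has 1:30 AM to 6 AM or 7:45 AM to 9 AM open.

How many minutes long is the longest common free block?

100

Farrukh in UTC: 12:00-15:25, 15:40-16:10 (add 9h to convert from UTC-9).
Quinn in UTC: 10:10-13:45, 14:00-14:25 (add 4h to convert from UTC-4).
Ulla in UTC: 09:05-10:35, 10:55-13:40, 16:35-17:00 (add 4h to convert from UTC-4).
Sofia in UTC: 11:00-11:55, 12:00-14:20, 16:35-16:50 (subtract 6h to convert from UTC+6).
Oona in UTC: 09:30-14:00, 15:45-17:00 (add 8h to convert from UTC-8).
Farrukh ∩ Quinn: 12:00-13:45, 14:00-14:25.
Farrukh ∩ Quinn ∩ Ulla: 12:00-13:40.
Farrukh ∩ Quinn ∩ Ulla ∩ Sofia: 12:00-13:40.
Farrukh ∩ Quinn ∩ Ulla ∩ Sofia ∩ Oona: 12:00-13:40.
The longest is 12:00-13:40 at 100 minutes.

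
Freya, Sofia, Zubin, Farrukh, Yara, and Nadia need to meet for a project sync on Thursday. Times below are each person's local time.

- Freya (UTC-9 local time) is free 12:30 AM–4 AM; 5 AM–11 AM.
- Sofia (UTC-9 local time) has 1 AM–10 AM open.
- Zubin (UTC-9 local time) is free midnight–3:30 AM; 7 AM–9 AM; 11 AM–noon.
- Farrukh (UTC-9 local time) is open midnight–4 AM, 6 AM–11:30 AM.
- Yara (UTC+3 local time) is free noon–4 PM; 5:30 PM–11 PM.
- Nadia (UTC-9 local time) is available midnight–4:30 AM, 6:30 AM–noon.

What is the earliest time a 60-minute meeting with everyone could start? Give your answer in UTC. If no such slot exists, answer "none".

10:00

Freya in UTC: 09:30-13:00, 14:00-20:00 (add 9h to convert from UTC-9).
Sofia in UTC: 10:00-19:00 (add 9h to convert from UTC-9).
Zubin in UTC: 09:00-12:30, 16:00-18:00, 20:00-21:00 (add 9h to convert from UTC-9).
Farrukh in UTC: 09:00-13:00, 15:00-20:30 (add 9h to convert from UTC-9).
Yara in UTC: 09:00-13:00, 14:30-20:00 (subtract 3h to convert from UTC+3).
Nadia in UTC: 09:00-13:30, 15:30-21:00 (add 9h to convert from UTC-9).
Freya ∩ Sofia: 10:00-13:00, 14:00-19:00.
Freya ∩ Sofia ∩ Zubin: 10:00-12:30, 16:00-18:00.
Freya ∩ Sofia ∩ Zubin ∩ Farrukh: 10:00-12:30, 16:00-18:00.
Freya ∩ Sofia ∩ Zubin ∩ Farrukh ∩ Yara: 10:00-12:30, 16:00-18:00.
Freya ∩ Sofia ∩ Zubin ∩ Farrukh ∩ Yara ∩ Nadia: 10:00-12:30, 16:00-18:00.
The first common window of at least 60 minutes is 10:00-12:30, so the earliest start is 10:00.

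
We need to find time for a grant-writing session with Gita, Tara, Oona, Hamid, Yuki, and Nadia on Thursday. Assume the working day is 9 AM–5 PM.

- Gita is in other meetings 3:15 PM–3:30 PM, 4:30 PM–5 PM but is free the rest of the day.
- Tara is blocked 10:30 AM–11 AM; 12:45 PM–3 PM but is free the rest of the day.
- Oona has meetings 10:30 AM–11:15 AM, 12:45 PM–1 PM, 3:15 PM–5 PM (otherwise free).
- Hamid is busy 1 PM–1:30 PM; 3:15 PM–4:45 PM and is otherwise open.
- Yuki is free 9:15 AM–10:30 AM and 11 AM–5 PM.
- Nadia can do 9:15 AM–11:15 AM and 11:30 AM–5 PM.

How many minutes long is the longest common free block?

75

Gita free: 09:00-15:15, 15:30-16:30 (invert busy blocks within the working day).
Tara free: 09:00-10:30, 11:00-12:45, 15:00-17:00 (invert busy blocks within the working day).
Oona free: 09:00-10:30, 11:15-12:45, 13:00-15:15 (invert busy blocks within the working day).
Hamid free: 09:00-13:00, 13:30-15:15, 16:45-17:00 (invert busy blocks within the working day).
Yuki free: 09:15-10:30, 11:00-17:00.
Nadia free: 09:15-11:15, 11:30-17:00.
Gita ∩ Tara: 09:00-10:30, 11:00-12:45, 15:00-15:15, 15:30-16:30.
Gita ∩ Tara ∩ Oona: 09:00-10:30, 11:15-12:45, 15:00-15:15.
Gita ∩ Tara ∩ Oona ∩ Hamid: 09:00-10:30, 11:15-12:45, 15:00-15:15.
Gita ∩ Tara ∩ Oona ∩ Hamid ∩ Yuki: 09:15-10:30, 11:15-12:45, 15:00-15:15.
Gita ∩ Tara ∩ Oona ∩ Hamid ∩ Yuki ∩ Nadia: 09:15-10:30, 11:30-12:45, 15:00-15:15.
The longest is 09:15-10:30 at 75 minutes.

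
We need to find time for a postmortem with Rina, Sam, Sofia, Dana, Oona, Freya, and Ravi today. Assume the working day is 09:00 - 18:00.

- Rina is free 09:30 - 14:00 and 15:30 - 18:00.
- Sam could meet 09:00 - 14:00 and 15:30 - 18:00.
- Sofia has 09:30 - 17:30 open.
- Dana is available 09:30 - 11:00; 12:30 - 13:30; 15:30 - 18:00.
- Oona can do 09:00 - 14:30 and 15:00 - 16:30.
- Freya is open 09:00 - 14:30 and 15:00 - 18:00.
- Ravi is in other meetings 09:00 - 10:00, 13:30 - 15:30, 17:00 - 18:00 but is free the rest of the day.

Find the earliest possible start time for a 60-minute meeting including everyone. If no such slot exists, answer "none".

10:00

Rina free: 09:30-14:00, 15:30-18:00.
Sam free: 09:00-14:00, 15:30-18:00.
Sofia free: 09:30-17:30.
Dana free: 09:30-11:00, 12:30-13:30, 15:30-18:00.
Oona free: 09:00-14:30, 15:00-16:30.
Freya free: 09:00-14:30, 15:00-18:00.
Ravi free: 10:00-13:30, 15:30-17:00 (invert busy blocks within the working day).
Rina ∩ Sam: 09:30-14:00, 15:30-18:00.
Rina ∩ Sam ∩ Sofia: 09:30-14:00, 15:30-17:30.
Rina ∩ Sam ∩ Sofia ∩ Dana: 09:30-11:00, 12:30-13:30, 15:30-17:30.
Rina ∩ Sam ∩ Sofia ∩ Dana ∩ Oona: 09:30-11:00, 12:30-13:30, 15:30-16:30.
Rina ∩ Sam ∩ Sofia ∩ Dana ∩ Oona ∩ Freya: 09:30-11:00, 12:30-13:30, 15:30-16:30.
Rina ∩ Sam ∩ Sofia ∩ Dana ∩ Oona ∩ Freya ∩ Ravi: 10:00-11:00, 12:30-13:30, 15:30-16:30.
The first common window of at least 60 minutes is 10:00-11:00, so the earliest start is 10:00.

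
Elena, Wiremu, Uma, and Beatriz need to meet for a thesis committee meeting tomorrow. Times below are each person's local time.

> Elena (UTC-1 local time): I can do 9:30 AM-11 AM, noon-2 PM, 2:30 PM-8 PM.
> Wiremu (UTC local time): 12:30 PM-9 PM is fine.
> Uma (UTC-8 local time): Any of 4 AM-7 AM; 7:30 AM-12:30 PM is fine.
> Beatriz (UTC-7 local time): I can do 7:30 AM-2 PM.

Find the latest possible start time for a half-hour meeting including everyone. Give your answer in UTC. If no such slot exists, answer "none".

Elena in UTC: 10:30-12:00, 13:00-15:00, 15:30-21:00 (add 1h to convert from UTC-1).
Wiremu in UTC: 12:30-21:00.
Uma in UTC: 12:00-15:00, 15:30-20:30 (add 8h to convert from UTC-8).
Beatriz in UTC: 14:30-21:00 (add 7h to convert from UTC-7).
Elena ∩ Wiremu: 13:00-15:00, 15:30-21:00.
Elena ∩ Wiremu ∩ Uma: 13:00-15:00, 15:30-20:30.
Elena ∩ Wiremu ∩ Uma ∩ Beatriz: 14:30-15:00, 15:30-20:30.
The last common window of at least 30 minutes is 15:30-20:30; a 30-minute meeting can start as late as 20:00 and still end by 20:30.

20:00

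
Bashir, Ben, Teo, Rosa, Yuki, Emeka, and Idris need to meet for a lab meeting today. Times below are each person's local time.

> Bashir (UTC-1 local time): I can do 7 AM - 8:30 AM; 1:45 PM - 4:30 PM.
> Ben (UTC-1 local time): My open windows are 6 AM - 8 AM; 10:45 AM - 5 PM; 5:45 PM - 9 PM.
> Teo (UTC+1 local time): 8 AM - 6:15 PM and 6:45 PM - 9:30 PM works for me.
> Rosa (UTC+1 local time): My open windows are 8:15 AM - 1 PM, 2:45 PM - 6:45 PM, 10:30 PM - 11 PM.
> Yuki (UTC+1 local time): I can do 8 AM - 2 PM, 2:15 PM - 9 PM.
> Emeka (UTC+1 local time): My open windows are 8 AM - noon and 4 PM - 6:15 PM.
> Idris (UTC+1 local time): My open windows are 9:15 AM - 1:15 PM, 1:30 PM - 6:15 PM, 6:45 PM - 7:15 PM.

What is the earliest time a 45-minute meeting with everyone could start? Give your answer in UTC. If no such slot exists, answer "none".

08:15

Bashir in UTC: 08:00-09:30, 14:45-17:30 (add 1h to convert from UTC-1).
Ben in UTC: 07:00-09:00, 11:45-18:00, 18:45-22:00 (add 1h to convert from UTC-1).
Teo in UTC: 07:00-17:15, 17:45-20:30 (subtract 1h to convert from UTC+1).
Rosa in UTC: 07:15-12:00, 13:45-17:45, 21:30-22:00 (subtract 1h to convert from UTC+1).
Yuki in UTC: 07:00-13:00, 13:15-20:00 (subtract 1h to convert from UTC+1).
Emeka in UTC: 07:00-11:00, 15:00-17:15 (subtract 1h to convert from UTC+1).
Idris in UTC: 08:15-12:15, 12:30-17:15, 17:45-18:15 (subtract 1h to convert from UTC+1).
Bashir ∩ Ben: 08:00-09:00, 14:45-17:30.
Bashir ∩ Ben ∩ Teo: 08:00-09:00, 14:45-17:15.
Bashir ∩ Ben ∩ Teo ∩ Rosa: 08:00-09:00, 14:45-17:15.
Bashir ∩ Ben ∩ Teo ∩ Rosa ∩ Yuki: 08:00-09:00, 14:45-17:15.
Bashir ∩ Ben ∩ Teo ∩ Rosa ∩ Yuki ∩ Emeka: 08:00-09:00, 15:00-17:15.
Bashir ∩ Ben ∩ Teo ∩ Rosa ∩ Yuki ∩ Emeka ∩ Idris: 08:15-09:00, 15:00-17:15.
So the common availability across everyone is 08:15-09:00, 15:00-17:15.
The first common window of at least 45 minutes is 08:15-09:00, so the earliest start is 08:15.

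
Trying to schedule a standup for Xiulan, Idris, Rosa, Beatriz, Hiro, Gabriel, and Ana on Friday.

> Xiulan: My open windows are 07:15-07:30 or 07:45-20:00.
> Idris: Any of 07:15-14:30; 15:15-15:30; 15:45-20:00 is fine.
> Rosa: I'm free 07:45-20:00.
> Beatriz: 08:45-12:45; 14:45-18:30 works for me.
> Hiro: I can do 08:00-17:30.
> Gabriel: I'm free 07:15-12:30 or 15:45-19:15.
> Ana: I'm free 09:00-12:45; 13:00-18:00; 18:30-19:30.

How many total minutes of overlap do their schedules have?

Xiulan ∩ Idris: 07:15-07:30, 07:45-14:30, 15:15-15:30, 15:45-20:00.
Xiulan ∩ Idris ∩ Rosa: 07:45-14:30, 15:15-15:30, 15:45-20:00.
Xiulan ∩ Idris ∩ Rosa ∩ Beatriz: 08:45-12:45, 15:15-15:30, 15:45-18:30.
Xiulan ∩ Idris ∩ Rosa ∩ Beatriz ∩ Hiro: 08:45-12:45, 15:15-15:30, 15:45-17:30.
Xiulan ∩ Idris ∩ Rosa ∩ Beatriz ∩ Hiro ∩ Gabriel: 08:45-12:30, 15:45-17:30.
Xiulan ∩ Idris ∩ Rosa ∩ Beatriz ∩ Hiro ∩ Gabriel ∩ Ana: 09:00-12:30, 15:45-17:30.
Summing the common windows: 210 + 105 = 315 minutes.

315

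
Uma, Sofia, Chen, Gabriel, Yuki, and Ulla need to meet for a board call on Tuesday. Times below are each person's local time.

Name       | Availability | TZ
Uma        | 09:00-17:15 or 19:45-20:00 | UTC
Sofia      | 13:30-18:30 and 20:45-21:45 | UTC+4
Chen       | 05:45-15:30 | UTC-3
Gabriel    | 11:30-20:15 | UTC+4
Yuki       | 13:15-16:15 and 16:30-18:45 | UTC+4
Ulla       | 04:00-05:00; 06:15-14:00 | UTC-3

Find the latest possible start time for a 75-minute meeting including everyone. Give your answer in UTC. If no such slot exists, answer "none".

Uma in UTC: 09:00-17:15, 19:45-20:00.
Sofia in UTC: 09:30-14:30, 16:45-17:45 (subtract 4h to convert from UTC+4).
Chen in UTC: 08:45-18:30 (add 3h to convert from UTC-3).
Gabriel in UTC: 07:30-16:15 (subtract 4h to convert from UTC+4).
Yuki in UTC: 09:15-12:15, 12:30-14:45 (subtract 4h to convert from UTC+4).
Ulla in UTC: 07:00-08:00, 09:15-17:00 (add 3h to convert from UTC-3).
Uma ∩ Sofia: 09:30-14:30, 16:45-17:15.
Uma ∩ Sofia ∩ Chen: 09:30-14:30, 16:45-17:15.
Uma ∩ Sofia ∩ Chen ∩ Gabriel: 09:30-14:30.
Uma ∩ Sofia ∩ Chen ∩ Gabriel ∩ Yuki: 09:30-12:15, 12:30-14:30.
Uma ∩ Sofia ∩ Chen ∩ Gabriel ∩ Yuki ∩ Ulla: 09:30-12:15, 12:30-14:30.
The last common window of at least 75 minutes is 12:30-14:30; a 75-minute meeting can start as late as 13:15 and still end by 14:30.

13:15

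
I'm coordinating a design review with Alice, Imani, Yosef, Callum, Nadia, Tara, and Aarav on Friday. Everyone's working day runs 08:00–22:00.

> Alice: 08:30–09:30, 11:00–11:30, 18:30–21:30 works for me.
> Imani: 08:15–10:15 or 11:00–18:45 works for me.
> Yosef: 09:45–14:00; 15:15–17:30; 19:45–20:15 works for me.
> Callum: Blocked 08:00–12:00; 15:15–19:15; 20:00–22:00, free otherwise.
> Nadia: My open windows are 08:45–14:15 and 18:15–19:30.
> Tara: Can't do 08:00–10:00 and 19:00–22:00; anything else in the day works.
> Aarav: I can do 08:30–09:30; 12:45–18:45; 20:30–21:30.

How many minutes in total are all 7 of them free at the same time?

0

Alice free: 08:30-09:30, 11:00-11:30, 18:30-21:30.
Imani free: 08:15-10:15, 11:00-18:45.
Yosef free: 09:45-14:00, 15:15-17:30, 19:45-20:15.
Callum free: 12:00-15:15, 19:15-20:00 (invert busy blocks within the working day).
Nadia free: 08:45-14:15, 18:15-19:30.
Tara free: 10:00-19:00 (invert busy blocks within the working day).
Aarav free: 08:30-09:30, 12:45-18:45, 20:30-21:30.
Alice ∩ Imani: 08:30-09:30, 11:00-11:30, 18:30-18:45.
Alice ∩ Imani ∩ Yosef: 11:00-11:30.
Alice ∩ Imani ∩ Yosef ∩ Callum: ∅.
Alice ∩ Imani ∩ Yosef ∩ Callum ∩ Nadia: ∅.
Alice ∩ Imani ∩ Yosef ∩ Callum ∩ Nadia ∩ Tara: ∅.
Alice ∩ Imani ∩ Yosef ∩ Callum ∩ Nadia ∩ Tara ∩ Aarav: ∅.
There is no time when everyone is free.
There is no common window, so the total is 0 minutes.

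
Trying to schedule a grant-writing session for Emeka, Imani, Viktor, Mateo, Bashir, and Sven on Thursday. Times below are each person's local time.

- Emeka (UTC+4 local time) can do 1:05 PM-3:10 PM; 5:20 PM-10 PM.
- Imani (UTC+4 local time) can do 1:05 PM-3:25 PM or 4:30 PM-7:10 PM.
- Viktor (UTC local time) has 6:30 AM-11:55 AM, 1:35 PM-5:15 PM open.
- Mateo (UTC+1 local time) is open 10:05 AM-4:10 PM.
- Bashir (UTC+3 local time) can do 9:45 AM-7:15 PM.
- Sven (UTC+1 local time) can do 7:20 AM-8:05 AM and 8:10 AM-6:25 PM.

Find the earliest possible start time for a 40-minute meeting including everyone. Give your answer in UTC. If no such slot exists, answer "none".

09:05

Emeka in UTC: 09:05-11:10, 13:20-18:00 (subtract 4h to convert from UTC+4).
Imani in UTC: 09:05-11:25, 12:30-15:10 (subtract 4h to convert from UTC+4).
Viktor in UTC: 06:30-11:55, 13:35-17:15.
Mateo in UTC: 09:05-15:10 (subtract 1h to convert from UTC+1).
Bashir in UTC: 06:45-16:15 (subtract 3h to convert from UTC+3).
Sven in UTC: 06:20-07:05, 07:10-17:25 (subtract 1h to convert from UTC+1).
Emeka ∩ Imani: 09:05-11:10, 13:20-15:10.
Emeka ∩ Imani ∩ Viktor: 09:05-11:10, 13:35-15:10.
Emeka ∩ Imani ∩ Viktor ∩ Mateo: 09:05-11:10, 13:35-15:10.
Emeka ∩ Imani ∩ Viktor ∩ Mateo ∩ Bashir: 09:05-11:10, 13:35-15:10.
Emeka ∩ Imani ∩ Viktor ∩ Mateo ∩ Bashir ∩ Sven: 09:05-11:10, 13:35-15:10.
So the common availability across everyone is 09:05-11:10, 13:35-15:10.
The first common window of at least 40 minutes is 09:05-11:10, so the earliest start is 09:05.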